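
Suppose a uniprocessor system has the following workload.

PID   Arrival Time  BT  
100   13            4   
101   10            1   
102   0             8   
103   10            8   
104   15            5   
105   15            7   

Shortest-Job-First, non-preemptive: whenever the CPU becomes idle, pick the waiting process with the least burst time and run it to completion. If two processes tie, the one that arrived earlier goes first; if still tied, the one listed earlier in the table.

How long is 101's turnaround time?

Timeline: | 102 0-8 | idle 8-10 | 101 10-11 | 103 11-19 | 100 19-23 | 104 23-28 | 105 28-35 |
Completion: 100=23  101=11  102=8  103=19  104=28  105=35
Turnaround (C−A): 100=10  101=1  102=8  103=9  104=13  105=20
Turnaround(101) = completion − arrival = 11 − 10 = 1

1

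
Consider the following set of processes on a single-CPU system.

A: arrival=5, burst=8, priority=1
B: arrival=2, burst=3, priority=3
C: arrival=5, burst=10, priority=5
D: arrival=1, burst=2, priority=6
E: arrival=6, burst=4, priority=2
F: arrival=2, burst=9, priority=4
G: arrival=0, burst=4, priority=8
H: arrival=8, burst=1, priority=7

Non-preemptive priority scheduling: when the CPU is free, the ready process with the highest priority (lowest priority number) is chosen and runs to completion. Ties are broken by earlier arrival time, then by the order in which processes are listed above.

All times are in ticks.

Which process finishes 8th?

Timeline: | G 0-4 | B 4-7 | A 7-15 | E 15-19 | F 19-28 | C 28-38 | D 38-40 | H 40-41 |
Completion: A=15  B=7  C=38  D=40  E=19  F=28  G=4  H=41
Turnaround (C−A): A=10  B=5  C=33  D=39  E=13  F=26  G=4  H=33
Finish order: G → B → A → E → F → C → D → H

H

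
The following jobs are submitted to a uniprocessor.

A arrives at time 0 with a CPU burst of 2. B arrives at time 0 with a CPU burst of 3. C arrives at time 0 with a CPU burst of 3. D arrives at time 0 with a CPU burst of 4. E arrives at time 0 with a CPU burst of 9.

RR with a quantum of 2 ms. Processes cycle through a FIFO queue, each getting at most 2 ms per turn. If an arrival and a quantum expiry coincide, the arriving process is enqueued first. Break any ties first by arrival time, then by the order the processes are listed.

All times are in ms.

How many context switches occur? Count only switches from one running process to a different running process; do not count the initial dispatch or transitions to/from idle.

8

Timeline: | A 0-2 | B 2-4 | C 4-6 | D 6-8 | E 8-10 | B 10-11 | C 11-12 | D 12-14 | E 14-21 |
Completion: A=2  B=11  C=12  D=14  E=21
Turnaround (C−A): A=2  B=11  C=12  D=14  E=21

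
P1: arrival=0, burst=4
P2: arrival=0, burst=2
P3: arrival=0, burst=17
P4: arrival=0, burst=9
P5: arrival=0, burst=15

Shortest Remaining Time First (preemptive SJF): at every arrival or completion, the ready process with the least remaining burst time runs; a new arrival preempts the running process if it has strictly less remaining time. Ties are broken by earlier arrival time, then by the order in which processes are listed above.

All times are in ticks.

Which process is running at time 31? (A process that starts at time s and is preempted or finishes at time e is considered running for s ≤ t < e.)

P3

Timeline: | P2 0-2 | P1 2-6 | P4 6-15 | P5 15-30 | P3 30-47 |
Completion: P1=6  P2=2  P3=47  P4=15  P5=30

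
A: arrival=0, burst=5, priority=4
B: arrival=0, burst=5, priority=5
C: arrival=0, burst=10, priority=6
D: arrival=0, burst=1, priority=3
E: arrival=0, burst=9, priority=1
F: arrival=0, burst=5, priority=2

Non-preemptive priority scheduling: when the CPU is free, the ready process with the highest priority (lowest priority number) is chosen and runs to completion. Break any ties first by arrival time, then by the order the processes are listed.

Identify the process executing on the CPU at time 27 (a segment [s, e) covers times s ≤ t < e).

Schedule: | E 0-9 | F 9-14 | D 14-15 | A 15-20 | B 20-25 | C 25-35 |
Completion: A=20  B=25  C=35  D=15  E=9  F=14

C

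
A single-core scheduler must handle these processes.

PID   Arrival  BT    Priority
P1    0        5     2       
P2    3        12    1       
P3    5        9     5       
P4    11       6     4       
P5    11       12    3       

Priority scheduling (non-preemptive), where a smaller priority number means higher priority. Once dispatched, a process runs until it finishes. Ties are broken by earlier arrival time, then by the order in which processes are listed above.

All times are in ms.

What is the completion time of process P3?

44

Timeline: | P1 0-5 | P2 5-17 | P5 17-29 | P4 29-35 | P3 35-44 |
Completion: P1=5  P2=17  P3=44  P4=35  P5=29
Turnaround (C−A): P1=5  P2=14  P3=39  P4=24  P5=18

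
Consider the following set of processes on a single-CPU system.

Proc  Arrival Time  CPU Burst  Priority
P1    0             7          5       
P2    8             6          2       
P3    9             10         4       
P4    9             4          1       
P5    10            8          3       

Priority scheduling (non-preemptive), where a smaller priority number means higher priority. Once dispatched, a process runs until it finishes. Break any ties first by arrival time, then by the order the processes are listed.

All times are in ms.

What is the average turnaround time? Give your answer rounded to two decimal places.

Gantt: | P1 0-7 | idle 7-8 | P2 8-14 | P4 14-18 | P5 18-26 | P3 26-36 |
Completion: P1=7  P2=14  P3=36  P4=18  P5=26
Turnaround (C−A): P1=7  P2=6  P3=27  P4=9  P5=16
Turnaround times: P1=7, P2=6, P3=27, P4=9, P5=16
Average turnaround = (7+6+27+9+16) / 5 = 65/5 = 13.00

13.00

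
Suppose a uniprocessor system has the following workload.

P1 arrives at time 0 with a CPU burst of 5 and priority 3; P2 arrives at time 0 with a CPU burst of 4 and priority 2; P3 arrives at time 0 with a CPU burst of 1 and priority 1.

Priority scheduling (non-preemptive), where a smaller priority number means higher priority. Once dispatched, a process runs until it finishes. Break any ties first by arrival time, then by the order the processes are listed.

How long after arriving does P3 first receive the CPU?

0

Gantt: | P3 0-1 | P2 1-5 | P1 5-10 |
Completion: P1=10  P2=5  P3=1
Turnaround (C−A): P1=10  P2=5  P3=1
Response(P3) = first start − arrival = 0 − 0 = 0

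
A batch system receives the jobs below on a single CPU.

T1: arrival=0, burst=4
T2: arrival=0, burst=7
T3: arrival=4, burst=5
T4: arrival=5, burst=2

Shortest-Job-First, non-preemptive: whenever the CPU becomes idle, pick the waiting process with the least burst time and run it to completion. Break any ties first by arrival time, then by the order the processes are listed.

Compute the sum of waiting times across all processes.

15

Schedule: | T1 0-4 | T3 4-9 | T4 9-11 | T2 11-18 |
Completion: T1=4  T2=18  T3=9  T4=11
Waiting = turnaround − burst: T1=0, T2=11, T3=0, T4=4
Total waiting = 0 + 11 + 0 + 4 = 15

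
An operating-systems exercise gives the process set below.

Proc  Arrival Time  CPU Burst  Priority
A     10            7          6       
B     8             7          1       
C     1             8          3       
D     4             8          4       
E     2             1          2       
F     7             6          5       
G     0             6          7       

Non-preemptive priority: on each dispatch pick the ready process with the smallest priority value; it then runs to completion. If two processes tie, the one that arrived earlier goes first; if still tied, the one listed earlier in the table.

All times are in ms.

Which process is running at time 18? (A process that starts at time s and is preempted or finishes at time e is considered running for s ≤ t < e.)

Timeline: | G 0-6 | E 6-7 | C 7-15 | B 15-22 | D 22-30 | F 30-36 | A 36-43 |
Completion: A=43  B=22  C=15  D=30  E=7  F=36  G=6
Turnaround (C−A): A=33  B=14  C=14  D=26  E=5  F=29  G=6

B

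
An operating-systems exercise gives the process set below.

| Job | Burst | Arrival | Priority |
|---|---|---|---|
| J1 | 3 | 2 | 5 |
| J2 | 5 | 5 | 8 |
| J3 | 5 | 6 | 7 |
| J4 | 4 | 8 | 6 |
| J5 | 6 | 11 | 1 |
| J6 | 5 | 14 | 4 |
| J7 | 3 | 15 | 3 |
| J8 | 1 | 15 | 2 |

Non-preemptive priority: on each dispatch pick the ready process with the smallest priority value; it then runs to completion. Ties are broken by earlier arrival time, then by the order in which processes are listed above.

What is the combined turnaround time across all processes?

Gantt: | idle 0-2 | J1 2-5 | J2 5-10 | J4 10-14 | J5 14-20 | J8 20-21 | J7 21-24 | J6 24-29 | J3 29-34 |
Completion: J1=5  J2=10  J3=34  J4=14  J5=20  J6=29  J7=24  J8=21
Turnaround = completion − arrival: J1=3, J2=5, J3=28, J4=6, J5=9, J6=15, J7=9, J8=6
Total turnaround = 3 + 5 + 28 + 6 + 9 + 15 + 9 + 6 = 81

81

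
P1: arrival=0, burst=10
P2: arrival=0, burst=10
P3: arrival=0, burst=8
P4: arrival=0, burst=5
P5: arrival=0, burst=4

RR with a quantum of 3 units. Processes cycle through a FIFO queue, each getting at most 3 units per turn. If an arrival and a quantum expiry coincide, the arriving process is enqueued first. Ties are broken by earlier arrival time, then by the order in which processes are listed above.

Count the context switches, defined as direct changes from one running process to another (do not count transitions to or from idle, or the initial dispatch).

14

Timeline: | P1 0-3 | P2 3-6 | P3 6-9 | P4 9-12 | P5 12-15 | P1 15-18 | P2 18-21 | P3 21-24 | P4 24-26 | P5 26-27 | P1 27-30 | P2 30-33 | P3 33-35 | P1 35-36 | P2 36-37 |
Completion: P1=36  P2=37  P3=35  P4=26  P5=27
Turnaround (C−A): P1=36  P2=37  P3=35  P4=26  P5=27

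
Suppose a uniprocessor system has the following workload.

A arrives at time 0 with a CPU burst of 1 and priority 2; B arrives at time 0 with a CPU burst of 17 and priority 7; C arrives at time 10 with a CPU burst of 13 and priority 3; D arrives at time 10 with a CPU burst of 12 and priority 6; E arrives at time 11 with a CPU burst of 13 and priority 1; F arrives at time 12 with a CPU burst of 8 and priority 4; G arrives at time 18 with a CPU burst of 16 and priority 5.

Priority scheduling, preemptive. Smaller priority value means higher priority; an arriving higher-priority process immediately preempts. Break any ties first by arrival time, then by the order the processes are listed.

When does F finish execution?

Timeline: | A 0-1 | B 1-10 | C 10-11 | E 11-24 | C 24-36 | F 36-44 | G 44-60 | D 60-72 | B 72-80 |
Completion: A=1  B=80  C=36  D=72  E=24  F=44  G=60
Turnaround (C−A): A=1  B=80  C=26  D=62  E=13  F=32  G=42

44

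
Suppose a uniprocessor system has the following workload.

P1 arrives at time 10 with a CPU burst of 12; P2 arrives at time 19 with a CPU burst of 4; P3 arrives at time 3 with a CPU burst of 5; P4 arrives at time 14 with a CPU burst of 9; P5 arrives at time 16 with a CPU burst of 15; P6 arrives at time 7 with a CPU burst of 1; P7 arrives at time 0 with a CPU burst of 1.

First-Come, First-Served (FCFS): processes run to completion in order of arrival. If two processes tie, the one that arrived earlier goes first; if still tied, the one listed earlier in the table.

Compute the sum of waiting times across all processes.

51

Schedule: | P7 0-1 | idle 1-3 | P3 3-8 | P6 8-9 | idle 9-10 | P1 10-22 | P4 22-31 | P5 31-46 | P2 46-50 |
Completion: P1=22  P2=50  P3=8  P4=31  P5=46  P6=9  P7=1
Turnaround (C−A): P1=12  P2=31  P3=5  P4=17  P5=30  P6=2  P7=1
Waiting = turnaround − burst: P1=0, P2=27, P3=0, P4=8, P5=15, P6=1, P7=0
Total waiting = 0 + 27 + 0 + 8 + 15 + 1 + 0 = 51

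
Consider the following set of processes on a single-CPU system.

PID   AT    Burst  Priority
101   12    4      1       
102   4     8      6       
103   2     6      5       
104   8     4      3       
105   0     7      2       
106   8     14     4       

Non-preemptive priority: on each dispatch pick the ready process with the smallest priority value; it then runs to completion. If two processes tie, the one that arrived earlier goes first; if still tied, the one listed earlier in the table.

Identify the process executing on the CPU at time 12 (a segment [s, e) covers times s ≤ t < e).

103

Gantt: | 105 0-7 | 103 7-13 | 101 13-17 | 104 17-21 | 106 21-35 | 102 35-43 |
Completion: 101=17  102=43  103=13  104=21  105=7  106=35
Turnaround (C−A): 101=5  102=39  103=11  104=13  105=7  106=27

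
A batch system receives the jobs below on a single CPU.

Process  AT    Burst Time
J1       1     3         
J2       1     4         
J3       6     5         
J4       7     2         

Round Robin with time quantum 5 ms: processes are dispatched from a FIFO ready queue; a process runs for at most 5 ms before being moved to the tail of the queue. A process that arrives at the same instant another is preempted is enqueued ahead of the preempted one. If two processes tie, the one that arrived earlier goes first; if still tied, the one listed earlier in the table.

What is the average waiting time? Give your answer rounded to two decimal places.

2.75

Schedule: | idle 0-1 | J1 1-4 | J2 4-8 | J3 8-13 | J4 13-15 |
Completion: J1=4  J2=8  J3=13  J4=15
Turnaround (C−A): J1=3  J2=7  J3=7  J4=8
Waiting times: J1=0, J2=3, J3=2, J4=6
Average waiting = (0+3+2+6) / 4 = 11/4 = 2.75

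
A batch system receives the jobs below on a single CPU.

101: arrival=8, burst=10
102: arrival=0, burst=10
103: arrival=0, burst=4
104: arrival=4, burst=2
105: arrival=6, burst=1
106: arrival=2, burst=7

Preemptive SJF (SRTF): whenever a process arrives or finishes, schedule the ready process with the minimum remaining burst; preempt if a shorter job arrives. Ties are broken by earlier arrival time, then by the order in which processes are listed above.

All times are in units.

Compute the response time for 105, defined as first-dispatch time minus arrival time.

0

Schedule: | 103 0-4 | 104 4-6 | 105 6-7 | 106 7-14 | 102 14-24 | 101 24-34 |
Completion: 101=34  102=24  103=4  104=6  105=7  106=14
Response(105) = first start − arrival = 6 − 6 = 0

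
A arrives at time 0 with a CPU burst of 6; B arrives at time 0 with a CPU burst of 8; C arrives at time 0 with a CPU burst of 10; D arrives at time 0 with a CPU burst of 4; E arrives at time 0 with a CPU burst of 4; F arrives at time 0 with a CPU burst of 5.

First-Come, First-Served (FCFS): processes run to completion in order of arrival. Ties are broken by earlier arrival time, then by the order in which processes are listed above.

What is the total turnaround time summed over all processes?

Gantt: | A 0-6 | B 6-14 | C 14-24 | D 24-28 | E 28-32 | F 32-37 |
Completion: A=6  B=14  C=24  D=28  E=32  F=37
Turnaround (C−A): A=6  B=14  C=24  D=28  E=32  F=37
Turnaround = completion − arrival: A=6, B=14, C=24, D=28, E=32, F=37
Total turnaround = 6 + 14 + 24 + 28 + 32 + 37 = 141

141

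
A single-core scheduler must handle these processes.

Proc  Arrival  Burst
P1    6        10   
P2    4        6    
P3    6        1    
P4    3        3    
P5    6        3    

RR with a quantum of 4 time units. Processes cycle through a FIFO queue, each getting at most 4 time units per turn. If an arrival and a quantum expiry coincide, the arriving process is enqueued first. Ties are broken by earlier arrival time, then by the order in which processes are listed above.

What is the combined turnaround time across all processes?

Schedule: | idle 0-3 | P4 3-6 | P2 6-10 | P1 10-14 | P3 14-15 | P5 15-18 | P2 18-20 | P1 20-26 |
Completion: P1=26  P2=20  P3=15  P4=6  P5=18
Turnaround = completion − arrival: P1=20, P2=16, P3=9, P4=3, P5=12
Total turnaround = 20 + 16 + 9 + 3 + 12 = 60

60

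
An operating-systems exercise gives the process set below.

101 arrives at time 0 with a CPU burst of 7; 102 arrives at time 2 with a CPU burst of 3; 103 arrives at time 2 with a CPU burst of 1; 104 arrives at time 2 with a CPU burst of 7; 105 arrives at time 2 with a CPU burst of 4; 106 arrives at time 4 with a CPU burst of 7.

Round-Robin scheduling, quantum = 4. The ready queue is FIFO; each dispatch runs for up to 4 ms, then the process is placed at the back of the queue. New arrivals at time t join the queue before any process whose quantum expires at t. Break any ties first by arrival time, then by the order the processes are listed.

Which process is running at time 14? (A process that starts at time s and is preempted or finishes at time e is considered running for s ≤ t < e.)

Gantt: | 101 0-4 | 102 4-7 | 103 7-8 | 104 8-12 | 105 12-16 | 106 16-20 | 101 20-23 | 104 23-26 | 106 26-29 |
Completion: 101=23  102=7  103=8  104=26  105=16  106=29

105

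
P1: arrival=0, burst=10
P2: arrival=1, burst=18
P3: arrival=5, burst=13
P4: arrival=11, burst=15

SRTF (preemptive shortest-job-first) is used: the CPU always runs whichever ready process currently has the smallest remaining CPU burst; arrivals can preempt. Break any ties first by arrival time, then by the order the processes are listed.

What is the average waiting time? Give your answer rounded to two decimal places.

Gantt: | P1 0-10 | P3 10-23 | P4 23-38 | P2 38-56 |
Completion: P1=10  P2=56  P3=23  P4=38
Turnaround (C−A): P1=10  P2=55  P3=18  P4=27
Waiting times: P1=0, P2=37, P3=5, P4=12
Average waiting = (0+37+5+12) / 4 = 54/4 = 13.50

13.50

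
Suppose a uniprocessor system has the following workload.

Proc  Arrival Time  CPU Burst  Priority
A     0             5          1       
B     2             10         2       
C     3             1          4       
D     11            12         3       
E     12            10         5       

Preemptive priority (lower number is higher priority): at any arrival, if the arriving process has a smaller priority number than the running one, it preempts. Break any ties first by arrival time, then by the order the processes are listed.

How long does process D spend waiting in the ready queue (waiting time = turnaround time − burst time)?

Gantt: | A 0-5 | B 5-15 | D 15-27 | C 27-28 | E 28-38 |
Completion: A=5  B=15  C=28  D=27  E=38
Waiting(D) = turnaround − burst = 16 − 12 = 4

4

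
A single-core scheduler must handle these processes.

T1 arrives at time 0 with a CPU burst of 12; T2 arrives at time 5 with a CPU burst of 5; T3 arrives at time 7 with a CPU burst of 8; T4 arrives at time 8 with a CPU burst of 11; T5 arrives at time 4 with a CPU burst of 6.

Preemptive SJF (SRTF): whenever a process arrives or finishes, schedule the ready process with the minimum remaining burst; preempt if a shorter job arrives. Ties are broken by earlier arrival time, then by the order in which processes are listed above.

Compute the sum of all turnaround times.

97

Timeline: | T1 0-4 | T5 4-10 | T2 10-15 | T1 15-23 | T3 23-31 | T4 31-42 |
Completion: T1=23  T2=15  T3=31  T4=42  T5=10
Turnaround (C−A): T1=23  T2=10  T3=24  T4=34  T5=6
Turnaround = completion − arrival: T1=23, T2=10, T3=24, T4=34, T5=6
Total turnaround = 23 + 10 + 24 + 34 + 6 = 97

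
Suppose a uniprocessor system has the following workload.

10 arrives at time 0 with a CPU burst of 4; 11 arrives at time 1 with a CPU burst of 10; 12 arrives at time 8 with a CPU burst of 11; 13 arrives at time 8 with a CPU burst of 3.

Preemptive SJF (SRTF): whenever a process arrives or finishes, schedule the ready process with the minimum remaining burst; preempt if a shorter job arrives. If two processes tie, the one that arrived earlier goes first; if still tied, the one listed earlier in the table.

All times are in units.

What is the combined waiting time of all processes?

15

Schedule: | 10 0-4 | 11 4-8 | 13 8-11 | 11 11-17 | 12 17-28 |
Completion: 10=4  11=17  12=28  13=11
Waiting = turnaround − burst: 10=0, 11=6, 12=9, 13=0
Total waiting = 0 + 6 + 9 + 0 = 15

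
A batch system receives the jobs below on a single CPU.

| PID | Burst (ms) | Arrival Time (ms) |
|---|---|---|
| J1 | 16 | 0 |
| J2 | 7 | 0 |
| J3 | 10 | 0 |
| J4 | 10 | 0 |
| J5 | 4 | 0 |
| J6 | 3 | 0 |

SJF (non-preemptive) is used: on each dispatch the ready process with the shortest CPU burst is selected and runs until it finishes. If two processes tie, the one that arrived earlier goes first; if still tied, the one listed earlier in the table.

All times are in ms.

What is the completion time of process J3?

Timeline: | J6 0-3 | J5 3-7 | J2 7-14 | J3 14-24 | J4 24-34 | J1 34-50 |
Completion: J1=50  J2=14  J3=24  J4=34  J5=7  J6=3

24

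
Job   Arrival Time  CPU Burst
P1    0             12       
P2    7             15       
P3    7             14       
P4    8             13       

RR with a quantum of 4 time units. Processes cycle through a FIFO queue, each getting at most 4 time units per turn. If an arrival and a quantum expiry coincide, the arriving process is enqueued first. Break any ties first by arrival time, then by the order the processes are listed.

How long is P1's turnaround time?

24

Gantt: | P1 0-8 | P2 8-12 | P3 12-16 | P4 16-20 | P1 20-24 | P2 24-28 | P3 28-32 | P4 32-36 | P2 36-40 | P3 40-44 | P4 44-48 | P2 48-51 | P3 51-53 | P4 53-54 |
Completion: P1=24  P2=51  P3=53  P4=54
Turnaround(P1) = completion − arrival = 24 − 0 = 24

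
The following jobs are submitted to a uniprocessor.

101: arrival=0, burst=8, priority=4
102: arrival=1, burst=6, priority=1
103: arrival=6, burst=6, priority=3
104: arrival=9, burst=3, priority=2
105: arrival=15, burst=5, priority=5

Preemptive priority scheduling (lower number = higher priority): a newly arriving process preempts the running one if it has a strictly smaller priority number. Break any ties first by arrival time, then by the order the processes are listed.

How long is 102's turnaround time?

Schedule: | 101 0-1 | 102 1-7 | 103 7-9 | 104 9-12 | 103 12-16 | 101 16-23 | 105 23-28 |
Completion: 101=23  102=7  103=16  104=12  105=28
Turnaround(102) = completion − arrival = 7 − 1 = 6

6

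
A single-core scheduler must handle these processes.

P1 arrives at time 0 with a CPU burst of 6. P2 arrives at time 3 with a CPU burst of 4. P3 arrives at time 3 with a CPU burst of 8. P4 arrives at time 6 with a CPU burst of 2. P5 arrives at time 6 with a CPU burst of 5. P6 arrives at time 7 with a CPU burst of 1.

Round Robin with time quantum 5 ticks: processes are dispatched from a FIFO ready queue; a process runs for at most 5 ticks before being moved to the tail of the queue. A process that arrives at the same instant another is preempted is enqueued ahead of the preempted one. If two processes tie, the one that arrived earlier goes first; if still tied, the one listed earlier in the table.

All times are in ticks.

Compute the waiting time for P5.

Gantt: | P1 0-5 | P2 5-9 | P3 9-14 | P1 14-15 | P4 15-17 | P5 17-22 | P6 22-23 | P3 23-26 |
Completion: P1=15  P2=9  P3=26  P4=17  P5=22  P6=23
Turnaround (C−A): P1=15  P2=6  P3=23  P4=11  P5=16  P6=16
Waiting(P5) = turnaround − burst = 16 − 5 = 11

11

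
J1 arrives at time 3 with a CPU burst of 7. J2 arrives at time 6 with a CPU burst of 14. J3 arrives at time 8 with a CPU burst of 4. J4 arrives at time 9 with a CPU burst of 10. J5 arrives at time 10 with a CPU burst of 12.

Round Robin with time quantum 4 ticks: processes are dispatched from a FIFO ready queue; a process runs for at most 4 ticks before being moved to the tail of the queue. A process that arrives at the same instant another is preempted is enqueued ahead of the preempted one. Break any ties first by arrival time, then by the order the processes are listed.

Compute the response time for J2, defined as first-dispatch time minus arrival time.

Gantt: | idle 0-3 | J1 3-7 | J2 7-11 | J1 11-14 | J3 14-18 | J4 18-22 | J5 22-26 | J2 26-30 | J4 30-34 | J5 34-38 | J2 38-42 | J4 42-44 | J5 44-48 | J2 48-50 |
Completion: J1=14  J2=50  J3=18  J4=44  J5=48
Response(J2) = first start − arrival = 7 − 6 = 1

1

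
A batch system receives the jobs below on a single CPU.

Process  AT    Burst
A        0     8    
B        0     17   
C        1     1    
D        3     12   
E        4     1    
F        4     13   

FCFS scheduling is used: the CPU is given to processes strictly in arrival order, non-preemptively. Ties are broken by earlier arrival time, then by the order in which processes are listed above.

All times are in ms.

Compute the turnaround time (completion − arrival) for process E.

Schedule: | A 0-8 | B 8-25 | C 25-26 | D 26-38 | E 38-39 | F 39-52 |
Completion: A=8  B=25  C=26  D=38  E=39  F=52
Turnaround (C−A): A=8  B=25  C=25  D=35  E=35  F=48
Turnaround(E) = completion − arrival = 39 − 4 = 35

35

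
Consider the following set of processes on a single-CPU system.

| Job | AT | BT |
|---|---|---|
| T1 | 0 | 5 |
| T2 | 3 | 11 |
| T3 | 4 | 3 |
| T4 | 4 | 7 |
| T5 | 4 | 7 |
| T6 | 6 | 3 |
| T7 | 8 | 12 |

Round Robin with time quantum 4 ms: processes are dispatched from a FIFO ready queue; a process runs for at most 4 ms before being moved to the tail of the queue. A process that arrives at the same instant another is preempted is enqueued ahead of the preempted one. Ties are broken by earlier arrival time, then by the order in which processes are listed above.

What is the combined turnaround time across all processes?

188

Gantt: | T1 0-4 | T2 4-8 | T3 8-11 | T4 11-15 | T5 15-19 | T1 19-20 | T6 20-23 | T7 23-27 | T2 27-31 | T4 31-34 | T5 34-37 | T7 37-41 | T2 41-44 | T7 44-48 |
Completion: T1=20  T2=44  T3=11  T4=34  T5=37  T6=23  T7=48
Turnaround = completion − arrival: T1=20, T2=41, T3=7, T4=30, T5=33, T6=17, T7=40
Total turnaround = 20 + 41 + 7 + 30 + 33 + 17 + 40 = 188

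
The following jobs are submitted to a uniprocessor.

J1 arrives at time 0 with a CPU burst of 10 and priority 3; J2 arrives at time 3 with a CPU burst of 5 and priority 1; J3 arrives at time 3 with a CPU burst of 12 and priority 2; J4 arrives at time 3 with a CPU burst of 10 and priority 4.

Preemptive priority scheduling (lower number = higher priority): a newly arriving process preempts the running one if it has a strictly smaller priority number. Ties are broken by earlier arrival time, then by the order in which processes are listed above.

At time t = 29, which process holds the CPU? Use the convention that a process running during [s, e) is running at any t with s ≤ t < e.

J4

Schedule: | J1 0-3 | J2 3-8 | J3 8-20 | J1 20-27 | J4 27-37 |
Completion: J1=27  J2=8  J3=20  J4=37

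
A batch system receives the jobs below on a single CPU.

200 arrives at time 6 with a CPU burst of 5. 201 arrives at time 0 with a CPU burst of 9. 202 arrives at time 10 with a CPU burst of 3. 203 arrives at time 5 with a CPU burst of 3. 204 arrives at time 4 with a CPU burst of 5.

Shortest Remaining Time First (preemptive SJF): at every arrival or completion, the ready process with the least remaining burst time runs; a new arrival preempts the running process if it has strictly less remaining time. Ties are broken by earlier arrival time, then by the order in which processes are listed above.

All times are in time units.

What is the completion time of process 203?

8

Gantt: | 201 0-5 | 203 5-8 | 201 8-12 | 202 12-15 | 204 15-20 | 200 20-25 |
Completion: 200=25  201=12  202=15  203=8  204=20
Turnaround (C−A): 200=19  201=12  202=5  203=3  204=16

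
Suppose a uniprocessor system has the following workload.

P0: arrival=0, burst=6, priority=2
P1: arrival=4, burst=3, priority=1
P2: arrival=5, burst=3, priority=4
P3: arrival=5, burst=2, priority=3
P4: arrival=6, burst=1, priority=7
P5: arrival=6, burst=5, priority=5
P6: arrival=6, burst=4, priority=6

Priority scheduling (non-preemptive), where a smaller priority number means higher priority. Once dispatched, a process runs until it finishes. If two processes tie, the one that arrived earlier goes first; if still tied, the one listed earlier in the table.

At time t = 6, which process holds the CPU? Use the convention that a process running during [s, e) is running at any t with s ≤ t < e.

P1

Timeline: | P0 0-6 | P1 6-9 | P3 9-11 | P2 11-14 | P5 14-19 | P6 19-23 | P4 23-24 |
Completion: P0=6  P1=9  P2=14  P3=11  P4=24  P5=19  P6=23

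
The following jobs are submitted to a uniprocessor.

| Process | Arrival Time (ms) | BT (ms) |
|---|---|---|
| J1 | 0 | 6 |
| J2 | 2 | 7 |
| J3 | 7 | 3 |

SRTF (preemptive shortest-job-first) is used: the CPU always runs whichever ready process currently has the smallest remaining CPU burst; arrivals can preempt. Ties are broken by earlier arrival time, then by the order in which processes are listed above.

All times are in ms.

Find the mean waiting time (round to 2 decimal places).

2.33

Schedule: | J1 0-6 | J2 6-7 | J3 7-10 | J2 10-16 |
Completion: J1=6  J2=16  J3=10
Turnaround (C−A): J1=6  J2=14  J3=3
Waiting times: J1=0, J2=7, J3=0
Average waiting = (0+7+0) / 3 = 7/3 = 2.33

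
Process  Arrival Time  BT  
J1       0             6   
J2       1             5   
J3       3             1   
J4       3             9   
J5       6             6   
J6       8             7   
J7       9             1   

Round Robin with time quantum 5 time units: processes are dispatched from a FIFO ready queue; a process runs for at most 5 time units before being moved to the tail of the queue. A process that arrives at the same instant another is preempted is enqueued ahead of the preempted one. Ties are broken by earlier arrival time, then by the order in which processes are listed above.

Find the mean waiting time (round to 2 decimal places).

Gantt: | J1 0-5 | J2 5-10 | J3 10-11 | J4 11-16 | J1 16-17 | J5 17-22 | J6 22-27 | J7 27-28 | J4 28-32 | J5 32-33 | J6 33-35 |
Completion: J1=17  J2=10  J3=11  J4=32  J5=33  J6=35  J7=28
Turnaround (C−A): J1=17  J2=9  J3=8  J4=29  J5=27  J6=27  J7=19
Waiting times: J1=11, J2=4, J3=7, J4=20, J5=21, J6=20, J7=18
Average waiting = (11+4+7+20+21+20+18) / 7 = 101/7 = 14.43

14.43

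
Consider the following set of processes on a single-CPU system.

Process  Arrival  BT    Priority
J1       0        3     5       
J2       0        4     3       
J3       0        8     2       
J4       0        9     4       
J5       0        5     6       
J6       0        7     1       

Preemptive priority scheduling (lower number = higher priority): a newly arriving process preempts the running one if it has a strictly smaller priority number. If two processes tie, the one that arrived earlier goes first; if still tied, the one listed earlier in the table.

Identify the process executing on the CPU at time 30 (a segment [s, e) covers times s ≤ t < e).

Timeline: | J6 0-7 | J3 7-15 | J2 15-19 | J4 19-28 | J1 28-31 | J5 31-36 |
Completion: J1=31  J2=19  J3=15  J4=28  J5=36  J6=7

J1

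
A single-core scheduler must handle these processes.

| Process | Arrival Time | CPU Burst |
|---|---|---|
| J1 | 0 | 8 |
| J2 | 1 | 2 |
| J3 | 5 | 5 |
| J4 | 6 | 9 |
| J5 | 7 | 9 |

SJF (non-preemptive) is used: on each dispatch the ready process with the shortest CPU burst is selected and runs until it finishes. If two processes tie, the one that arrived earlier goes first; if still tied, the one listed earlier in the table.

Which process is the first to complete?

J1

Schedule: | J1 0-8 | J2 8-10 | J3 10-15 | J4 15-24 | J5 24-33 |
Completion: J1=8  J2=10  J3=15  J4=24  J5=33
Turnaround (C−A): J1=8  J2=9  J3=10  J4=18  J5=26
Finish order: J1 → J2 → J3 → J4 → J5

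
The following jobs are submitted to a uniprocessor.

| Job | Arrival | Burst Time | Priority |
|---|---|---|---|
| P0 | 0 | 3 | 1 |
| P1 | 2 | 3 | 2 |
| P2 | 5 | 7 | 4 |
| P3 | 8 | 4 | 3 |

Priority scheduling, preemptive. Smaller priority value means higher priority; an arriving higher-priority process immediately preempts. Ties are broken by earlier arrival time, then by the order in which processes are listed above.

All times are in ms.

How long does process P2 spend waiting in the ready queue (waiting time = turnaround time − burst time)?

5

Timeline: | P0 0-3 | P1 3-6 | P2 6-8 | P3 8-12 | P2 12-17 |
Completion: P0=3  P1=6  P2=17  P3=12
Waiting(P2) = turnaround − burst = 12 − 7 = 5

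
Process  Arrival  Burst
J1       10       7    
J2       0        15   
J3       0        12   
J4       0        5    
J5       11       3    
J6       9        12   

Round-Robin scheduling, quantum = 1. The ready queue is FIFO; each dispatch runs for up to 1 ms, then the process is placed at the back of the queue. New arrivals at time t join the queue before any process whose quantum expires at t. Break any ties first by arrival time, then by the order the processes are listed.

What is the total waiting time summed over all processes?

Schedule: | J2 0-1 | J3 1-2 | J4 2-3 | J2 3-4 | J3 4-5 | J4 5-6 | J2 6-7 | J3 7-8 | J4 8-9 | J2 9-10 | J3 10-11 | J6 11-12 | J4 12-13 | J1 13-14 | J2 14-15 | J5 15-16 | J3 16-17 | J6 17-18 | J4 18-19 | J1 19-20 | J2 20-21 | J5 21-22 | J3 22-23 | J6 23-24 | J1 24-25 | J2 25-26 | J5 26-27 | J3 27-28 | J6 28-29 | J1 29-30 | J2 30-31 | J3 31-32 | J6 32-33 | J1 33-34 | J2 34-35 | J3 35-36 | J6 36-37 | J1 37-38 | J2 38-39 | J3 39-40 | J6 40-41 | J1 41-42 | J2 42-43 | J3 43-44 | J6 44-45 | J2 45-46 | J3 46-47 | J6 47-48 | J2 48-49 | J6 49-50 | J2 50-51 | J6 51-52 | J2 52-53 | J6 53-54 |
Completion: J1=42  J2=53  J3=47  J4=19  J5=27  J6=54
Waiting = turnaround − burst: J1=25, J2=38, J3=35, J4=14, J5=13, J6=33
Total waiting = 25 + 38 + 35 + 14 + 13 + 33 = 158

158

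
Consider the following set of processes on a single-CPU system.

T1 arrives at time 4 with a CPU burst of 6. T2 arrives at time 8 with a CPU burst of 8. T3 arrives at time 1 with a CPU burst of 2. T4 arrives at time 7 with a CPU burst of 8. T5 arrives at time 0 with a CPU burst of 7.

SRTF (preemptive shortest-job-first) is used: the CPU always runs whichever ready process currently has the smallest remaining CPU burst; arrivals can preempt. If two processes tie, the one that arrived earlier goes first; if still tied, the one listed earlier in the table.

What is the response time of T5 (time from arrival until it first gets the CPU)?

Gantt: | T5 0-1 | T3 1-3 | T5 3-9 | T1 9-15 | T4 15-23 | T2 23-31 |
Completion: T1=15  T2=31  T3=3  T4=23  T5=9
Response(T5) = first start − arrival = 0 − 0 = 0

0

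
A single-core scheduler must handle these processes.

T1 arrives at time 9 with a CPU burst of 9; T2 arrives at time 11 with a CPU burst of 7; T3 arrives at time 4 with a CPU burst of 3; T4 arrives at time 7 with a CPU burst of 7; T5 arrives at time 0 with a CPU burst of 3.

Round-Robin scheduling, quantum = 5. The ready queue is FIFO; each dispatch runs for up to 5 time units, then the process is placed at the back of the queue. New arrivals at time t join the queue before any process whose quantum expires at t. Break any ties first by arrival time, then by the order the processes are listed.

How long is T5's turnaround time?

Gantt: | T5 0-3 | idle 3-4 | T3 4-7 | T4 7-12 | T1 12-17 | T2 17-22 | T4 22-24 | T1 24-28 | T2 28-30 |
Completion: T1=28  T2=30  T3=7  T4=24  T5=3
Turnaround(T5) = completion − arrival = 3 − 0 = 3

3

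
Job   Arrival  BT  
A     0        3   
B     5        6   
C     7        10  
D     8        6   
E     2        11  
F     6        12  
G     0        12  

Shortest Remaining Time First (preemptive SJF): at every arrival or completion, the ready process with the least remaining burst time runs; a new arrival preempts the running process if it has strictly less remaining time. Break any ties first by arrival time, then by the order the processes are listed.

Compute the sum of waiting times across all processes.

Schedule: | A 0-3 | E 3-5 | B 5-11 | D 11-17 | E 17-26 | C 26-36 | G 36-48 | F 48-60 |
Completion: A=3  B=11  C=36  D=17  E=26  F=60  G=48
Turnaround (C−A): A=3  B=6  C=29  D=9  E=24  F=54  G=48
Waiting = turnaround − burst: A=0, B=0, C=19, D=3, E=13, F=42, G=36
Total waiting = 0 + 0 + 19 + 3 + 13 + 42 + 36 = 113

113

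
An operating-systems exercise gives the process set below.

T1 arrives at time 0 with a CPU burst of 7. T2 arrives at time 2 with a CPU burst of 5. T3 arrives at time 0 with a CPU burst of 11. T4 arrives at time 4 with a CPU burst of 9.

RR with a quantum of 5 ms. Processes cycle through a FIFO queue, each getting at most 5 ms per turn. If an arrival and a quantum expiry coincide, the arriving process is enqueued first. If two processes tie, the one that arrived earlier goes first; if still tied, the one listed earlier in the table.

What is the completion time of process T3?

32

Schedule: | T1 0-5 | T3 5-10 | T2 10-15 | T4 15-20 | T1 20-22 | T3 22-27 | T4 27-31 | T3 31-32 |
Completion: T1=22  T2=15  T3=32  T4=31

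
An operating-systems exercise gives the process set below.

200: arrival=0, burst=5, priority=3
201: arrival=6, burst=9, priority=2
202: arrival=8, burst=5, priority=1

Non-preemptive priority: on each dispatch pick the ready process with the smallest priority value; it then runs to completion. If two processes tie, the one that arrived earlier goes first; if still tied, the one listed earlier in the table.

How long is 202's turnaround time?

Schedule: | 200 0-5 | idle 5-6 | 201 6-15 | 202 15-20 |
Completion: 200=5  201=15  202=20
Turnaround(202) = completion − arrival = 20 − 8 = 12

12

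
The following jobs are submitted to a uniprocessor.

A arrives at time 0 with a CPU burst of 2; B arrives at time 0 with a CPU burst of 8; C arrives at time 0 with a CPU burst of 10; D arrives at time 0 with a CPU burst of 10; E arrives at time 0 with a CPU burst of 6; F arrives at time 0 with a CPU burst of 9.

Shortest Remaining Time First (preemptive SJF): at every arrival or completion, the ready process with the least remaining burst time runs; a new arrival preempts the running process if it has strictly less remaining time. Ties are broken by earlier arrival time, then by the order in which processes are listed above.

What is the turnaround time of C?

Schedule: | A 0-2 | E 2-8 | B 8-16 | F 16-25 | C 25-35 | D 35-45 |
Completion: A=2  B=16  C=35  D=45  E=8  F=25
Turnaround (C−A): A=2  B=16  C=35  D=45  E=8  F=25
Turnaround(C) = completion − arrival = 35 − 0 = 35

35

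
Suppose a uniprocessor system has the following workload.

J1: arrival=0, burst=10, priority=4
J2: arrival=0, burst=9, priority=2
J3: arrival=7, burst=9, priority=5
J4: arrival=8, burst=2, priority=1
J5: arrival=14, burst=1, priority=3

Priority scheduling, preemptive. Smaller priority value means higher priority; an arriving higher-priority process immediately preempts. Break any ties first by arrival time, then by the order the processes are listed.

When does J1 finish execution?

22

Schedule: | J2 0-8 | J4 8-10 | J2 10-11 | J1 11-14 | J5 14-15 | J1 15-22 | J3 22-31 |
Completion: J1=22  J2=11  J3=31  J4=10  J5=15
Turnaround (C−A): J1=22  J2=11  J3=24  J4=2  J5=1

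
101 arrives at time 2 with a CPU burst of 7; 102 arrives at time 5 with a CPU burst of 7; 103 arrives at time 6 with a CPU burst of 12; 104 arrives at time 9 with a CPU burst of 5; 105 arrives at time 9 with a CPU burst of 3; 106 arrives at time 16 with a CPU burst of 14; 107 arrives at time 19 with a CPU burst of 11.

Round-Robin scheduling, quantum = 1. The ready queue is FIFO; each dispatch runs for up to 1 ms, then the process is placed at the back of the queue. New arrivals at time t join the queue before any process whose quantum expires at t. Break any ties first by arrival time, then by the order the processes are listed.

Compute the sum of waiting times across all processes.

161

Timeline: | idle 0-2 | 101 2-5 | 102 5-6 | 101 6-7 | 103 7-8 | 102 8-9 | 101 9-10 | 103 10-11 | 104 11-12 | 105 12-13 | 102 13-14 | 101 14-15 | 103 15-16 | 104 16-17 | 105 17-18 | 102 18-19 | 101 19-20 | 106 20-21 | 103 21-22 | 104 22-23 | 105 23-24 | 107 24-25 | 102 25-26 | 106 26-27 | 103 27-28 | 104 28-29 | 107 29-30 | 102 30-31 | 106 31-32 | 103 32-33 | 104 33-34 | 107 34-35 | 102 35-36 | 106 36-37 | 103 37-38 | 107 38-39 | 106 39-40 | 103 40-41 | 107 41-42 | 106 42-43 | 103 43-44 | 107 44-45 | 106 45-46 | 103 46-47 | 107 47-48 | 106 48-49 | 103 49-50 | 107 50-51 | 106 51-52 | 103 52-53 | 107 53-54 | 106 54-55 | 107 55-56 | 106 56-57 | 107 57-58 | 106 58-61 |
Completion: 101=20  102=36  103=53  104=34  105=24  106=61  107=58
Turnaround (C−A): 101=18  102=31  103=47  104=25  105=15  106=45  107=39
Waiting = turnaround − burst: 101=11, 102=24, 103=35, 104=20, 105=12, 106=31, 107=28
Total waiting = 11 + 24 + 35 + 20 + 12 + 31 + 28 = 161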